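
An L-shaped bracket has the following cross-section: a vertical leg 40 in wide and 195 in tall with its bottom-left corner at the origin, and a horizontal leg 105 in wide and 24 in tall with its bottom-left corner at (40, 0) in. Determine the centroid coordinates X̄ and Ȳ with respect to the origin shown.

vertical leg: A = 40 × 195 = 7800.00, centroid at (20.00, 97.50).
horizontal leg: A = 105 × 24 = 2520.00, centroid at (92.50, 12.00).
ΣA = 10320.00 in², ΣAX̄ = 389100.00 in³, ΣAȲ = 790740.00 in³.
X̄ = 389100.00/10320.00 = 37.70 in; Ȳ = 790740.00/10320.00 = 76.62 in.

X̄ = 37.70 in, Ȳ = 76.62 in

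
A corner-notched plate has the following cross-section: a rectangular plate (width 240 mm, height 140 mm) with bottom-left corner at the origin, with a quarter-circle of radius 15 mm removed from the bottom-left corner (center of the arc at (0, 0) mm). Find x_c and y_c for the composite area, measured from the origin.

x_c = 120.60 mm, y_c = 70.34 mm

Part | A | x̄ᵢ | ȳᵢ | A·x̄ᵢ | A·ȳᵢ
plate | 33600.00 | 120.00 | 70.00 | 4032000.00 | 2352000.00
removed quarter-circle | -176.71 | 6.37 | 6.37 | -1125.00 | -1125.00
Σ | 33423.29 |  |  | 4030875.00 | 2350875.00
x_c = 4030875.00 / 33423.29 = 120.60 mm
y_c = 2350875.00 / 33423.29 = 70.34 mm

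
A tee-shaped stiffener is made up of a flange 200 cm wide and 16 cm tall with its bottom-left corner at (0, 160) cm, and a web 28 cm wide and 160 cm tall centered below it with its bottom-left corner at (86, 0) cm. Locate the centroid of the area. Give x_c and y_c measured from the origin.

x_c = 100.00 cm, y_c = 116.67 cm

web: A = 28 × 160 = 4480.00, centroid at (100.00, 80.00).
flange: A = 200 × 16 = 3200.00, centroid at (100.00, 168.00).
ΣA = 7680.00 cm²
ΣAx_c = (4480.00)(100.00) + (3200.00)(100.00) = 768000.00 cm³
ΣAy_c = (4480.00)(80.00) + (3200.00)(168.00) = 896000.00 cm³
x_c = 768000.00 / 7680.00 = 100.00 cm
y_c = 896000.00 / 7680.00 = 116.67 cm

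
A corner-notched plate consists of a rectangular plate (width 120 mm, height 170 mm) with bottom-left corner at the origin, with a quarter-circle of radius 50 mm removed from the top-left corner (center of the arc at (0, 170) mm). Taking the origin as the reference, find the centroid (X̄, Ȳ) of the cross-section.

X̄ = 64.13 mm, Ȳ = 78.21 mm

plate: A = 120 × 170 = 20400.00, centroid at (60.00, 85.00).
removed quarter-circle: A = −¼π·50² = -1963.50, centroid at (21.22, 148.78).
ΣA = 18436.50 mm², ΣAX̄ = 1182333.33 mm³, ΣAȲ = 1441872.45 mm³.
X̄ = 1182333.33/18436.50 = 64.13 mm; Ȳ = 1441872.45/18436.50 = 78.21 mm.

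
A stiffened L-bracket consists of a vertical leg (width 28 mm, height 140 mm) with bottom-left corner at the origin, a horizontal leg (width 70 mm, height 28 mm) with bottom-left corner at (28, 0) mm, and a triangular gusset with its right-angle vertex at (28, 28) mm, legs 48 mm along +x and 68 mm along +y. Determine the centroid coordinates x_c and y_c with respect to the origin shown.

vertical leg: A = 28 × 140 = 3920.00, centroid at (14.00, 70.00).
horizontal leg: A = 70 × 28 = 1960.00, centroid at (63.00, 14.00).
gusset: A = ½·48·68 = 1632.00, centroid at (44.00, 50.67).
ΣA = 7512.00 mm², ΣAx_c = 250168.00 mm³, ΣAy_c = 384528.00 mm³.
x_c = 250168.00/7512.00 = 33.30 mm; y_c = 384528.00/7512.00 = 51.19 mm.

x_c = 33.30 mm, y_c = 51.19 mm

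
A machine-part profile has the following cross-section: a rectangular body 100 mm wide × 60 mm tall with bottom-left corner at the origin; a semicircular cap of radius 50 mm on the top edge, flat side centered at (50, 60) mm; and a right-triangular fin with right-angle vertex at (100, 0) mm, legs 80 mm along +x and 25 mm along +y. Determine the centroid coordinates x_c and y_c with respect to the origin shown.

x_c = 57.02 mm, y_c = 46.43 mm

rectangular body: A = 100 × 60 = 6000.00, centroid at (50.00, 30.00).
semicircular top: A = ½π·50² = 3926.99, centroid at (50.00, 81.22).
triangular fin: A = ½·80·25 = 1000.00, centroid at (126.67, 8.33).
ΣA = 10926.99 mm², ΣAx_c = 623016.21 mm³, ΣAy_c = 507286.12 mm³.
x_c = 623016.21/10926.99 = 57.02 mm; y_c = 507286.12/10926.99 = 46.43 mm.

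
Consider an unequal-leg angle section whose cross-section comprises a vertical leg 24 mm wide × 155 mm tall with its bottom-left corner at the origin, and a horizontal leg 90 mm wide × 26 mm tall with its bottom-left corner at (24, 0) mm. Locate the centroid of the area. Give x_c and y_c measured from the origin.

vertical leg: A = 24 × 155 = 3720.00, centroid at (12.00, 77.50).
horizontal leg: A = 90 × 26 = 2340.00, centroid at (69.00, 13.00).
ΣA = 6060.00 mm², ΣAx_c = 206100.00 mm³, ΣAy_c = 318720.00 mm³.
x_c = 206100.00/6060.00 = 34.01 mm; y_c = 318720.00/6060.00 = 52.59 mm.

x_c = 34.01 mm, y_c = 52.59 mm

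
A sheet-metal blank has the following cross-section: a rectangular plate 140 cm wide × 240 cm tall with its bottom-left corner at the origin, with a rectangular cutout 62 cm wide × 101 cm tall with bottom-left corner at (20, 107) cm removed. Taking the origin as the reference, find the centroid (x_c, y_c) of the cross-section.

x_c = 74.35 cm, y_c = 111.41 cm

plate: A = 140 × 240 = 33600.00, centroid at (70.00, 120.00).
hole: A = −(62 × 101) = -6262.00, centroid at (51.00, 157.50).
ΣA = 27338.00 cm², ΣAx_c = 2032638.00 cm³, ΣAy_c = 3045735.00 cm³.
x_c = 2032638.00/27338.00 = 74.35 cm; y_c = 3045735.00/27338.00 = 111.41 cm.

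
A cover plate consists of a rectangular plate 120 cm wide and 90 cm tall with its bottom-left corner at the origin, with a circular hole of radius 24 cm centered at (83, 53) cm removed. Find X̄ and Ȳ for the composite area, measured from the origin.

Part | A | x̄ᵢ | ȳᵢ | A·x̄ᵢ | A·ȳᵢ
plate | 10800.00 | 60.00 | 45.00 | 648000.00 | 486000.00
hole | -1809.56 | 83.00 | 53.00 | -150193.26 | -95906.54
Σ | 8990.44 |  |  | 497806.74 | 390093.46
X̄ = 497806.74 / 8990.44 = 55.37 cm
Ȳ = 390093.46 / 8990.44 = 43.39 cm

X̄ = 55.37 cm, Ȳ = 43.39 cm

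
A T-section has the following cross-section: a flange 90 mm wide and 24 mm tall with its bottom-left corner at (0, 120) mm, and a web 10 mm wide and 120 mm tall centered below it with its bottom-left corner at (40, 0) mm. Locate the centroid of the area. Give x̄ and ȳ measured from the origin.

Part | A | x̄ᵢ | ȳᵢ | A·x̄ᵢ | A·ȳᵢ
web | 1200.00 | 45.00 | 60.00 | 54000.00 | 72000.00
flange | 2160.00 | 45.00 | 132.00 | 97200.00 | 285120.00
Σ | 3360.00 |  |  | 151200.00 | 357120.00
x̄ = 151200.00 / 3360.00 = 45.00 mm
ȳ = 357120.00 / 3360.00 = 106.29 mm

x̄ = 45.00 mm, ȳ = 106.29 mm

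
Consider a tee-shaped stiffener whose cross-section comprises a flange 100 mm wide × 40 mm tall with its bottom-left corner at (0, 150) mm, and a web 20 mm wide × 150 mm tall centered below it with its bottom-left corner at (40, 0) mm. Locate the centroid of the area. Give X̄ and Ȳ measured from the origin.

web: A = 20 × 150 = 3000.00, centroid at (50.00, 75.00).
flange: A = 100 × 40 = 4000.00, centroid at (50.00, 170.00).
ΣA = 7000.00 mm²
ΣAX̄ = (3000.00)(50.00) + (4000.00)(50.00) = 350000.00 mm³
ΣAȲ = (3000.00)(75.00) + (4000.00)(170.00) = 905000.00 mm³
X̄ = 350000.00 / 7000.00 = 50.00 mm
Ȳ = 905000.00 / 7000.00 = 129.29 mm

X̄ = 50.00 mm, Ȳ = 129.29 mm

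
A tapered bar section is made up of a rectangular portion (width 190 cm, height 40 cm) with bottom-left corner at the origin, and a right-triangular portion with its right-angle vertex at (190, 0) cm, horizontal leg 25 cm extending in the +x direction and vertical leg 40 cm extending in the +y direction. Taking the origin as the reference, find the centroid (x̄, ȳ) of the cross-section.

rectangular portion: A = 190 × 40 = 7600.00, centroid at (95.00, 20.00).
triangular portion: A = ½·25·40 = 500.00, centroid at (198.33, 13.33).
ΣA = 8100.00 cm², ΣAx̄ = 821166.67 cm³, ΣAȳ = 158666.67 cm³.
x̄ = 821166.67/8100.00 = 101.38 cm; ȳ = 158666.67/8100.00 = 19.59 cm.

x̄ = 101.38 cm, ȳ = 19.59 cm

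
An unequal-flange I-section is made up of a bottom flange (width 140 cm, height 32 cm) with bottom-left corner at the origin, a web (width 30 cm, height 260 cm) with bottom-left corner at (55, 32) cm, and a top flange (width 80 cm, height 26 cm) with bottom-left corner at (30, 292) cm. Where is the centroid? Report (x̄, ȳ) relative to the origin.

x̄ = 70.00 cm, ȳ = 137.16 cm

bottom flange: A = 140 × 32 = 4480.00, centroid at (70.00, 16.00).
web: A = 30 × 260 = 7800.00, centroid at (70.00, 162.00).
top flange: A = 80 × 26 = 2080.00, centroid at (70.00, 305.00).
ΣA = 14360.00 cm²
ΣAx̄ = (4480.00)(70.00) + (7800.00)(70.00) + (2080.00)(70.00) = 1005200.00 cm³
ΣAȳ = (4480.00)(16.00) + (7800.00)(162.00) + (2080.00)(305.00) = 1969680.00 cm³
x̄ = 1005200.00 / 14360.00 = 70.00 cm
ȳ = 1969680.00 / 14360.00 = 137.16 cm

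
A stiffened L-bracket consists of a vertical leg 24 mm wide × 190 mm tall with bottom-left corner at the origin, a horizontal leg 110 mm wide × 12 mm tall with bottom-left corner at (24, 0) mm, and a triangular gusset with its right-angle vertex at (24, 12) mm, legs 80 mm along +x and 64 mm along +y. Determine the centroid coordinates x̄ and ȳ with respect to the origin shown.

x̄ = 34.21 mm, ȳ = 62.38 mm

Part | A | x̄ᵢ | ȳᵢ | A·x̄ᵢ | A·ȳᵢ
vertical leg | 4560.00 | 12.00 | 95.00 | 54720.00 | 433200.00
horizontal leg | 1320.00 | 79.00 | 6.00 | 104280.00 | 7920.00
gusset | 2560.00 | 50.67 | 33.33 | 129706.67 | 85333.33
Σ | 8440.00 |  |  | 288706.67 | 526453.33
x̄ = 288706.67 / 8440.00 = 34.21 mm
ȳ = 526453.33 / 8440.00 = 62.38 mm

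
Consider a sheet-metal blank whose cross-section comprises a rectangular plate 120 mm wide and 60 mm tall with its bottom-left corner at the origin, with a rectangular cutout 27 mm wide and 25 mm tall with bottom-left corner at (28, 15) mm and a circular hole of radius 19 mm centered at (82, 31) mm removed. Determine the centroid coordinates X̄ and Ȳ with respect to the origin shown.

Part | A | x̄ᵢ | ȳᵢ | A·x̄ᵢ | A·ȳᵢ
plate | 7200.00 | 60.00 | 30.00 | 432000.00 | 216000.00
hole 1 | -675.00 | 41.50 | 27.50 | -28012.50 | -18562.50
hole 2 | -1134.11 | 82.00 | 31.00 | -92997.43 | -35157.56
Σ | 5390.89 |  |  | 310990.07 | 162279.94
X̄ = 310990.07 / 5390.89 = 57.69 mm
Ȳ = 162279.94 / 5390.89 = 30.10 mm

X̄ = 57.69 mm, Ȳ = 30.10 mm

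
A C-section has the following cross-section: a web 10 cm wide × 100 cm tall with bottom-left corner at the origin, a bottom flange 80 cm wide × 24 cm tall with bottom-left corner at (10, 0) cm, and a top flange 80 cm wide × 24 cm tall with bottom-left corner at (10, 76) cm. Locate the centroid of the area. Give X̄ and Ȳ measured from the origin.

X̄ = 40.70 cm, Ȳ = 50.00 cm

web: A = 10 × 100 = 1000.00, centroid at (5.00, 50.00).
bottom flange: A = 80 × 24 = 1920.00, centroid at (50.00, 12.00).
top flange: A = 80 × 24 = 1920.00, centroid at (50.00, 88.00).
ΣA = 4840.00 cm²
ΣAX̄ = (1000.00)(5.00) + (1920.00)(50.00) + (1920.00)(50.00) = 197000.00 cm³
ΣAȲ = (1000.00)(50.00) + (1920.00)(12.00) + (1920.00)(88.00) = 242000.00 cm³
X̄ = 197000.00 / 4840.00 = 40.70 cm
Ȳ = 242000.00 / 4840.00 = 50.00 cm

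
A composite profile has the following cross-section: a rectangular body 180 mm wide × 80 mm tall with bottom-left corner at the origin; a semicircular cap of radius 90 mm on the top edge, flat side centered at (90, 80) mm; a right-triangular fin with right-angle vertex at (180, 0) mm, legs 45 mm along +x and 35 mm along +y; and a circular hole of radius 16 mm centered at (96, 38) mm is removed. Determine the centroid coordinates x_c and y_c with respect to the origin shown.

Part | A | x̄ᵢ | ȳᵢ | A·x̄ᵢ | A·ȳᵢ
rectangular body | 14400.00 | 90.00 | 40.00 | 1296000.00 | 576000.00
semicircular top | 12723.45 | 90.00 | 118.20 | 1145110.52 | 1503876.02
triangular fin | 787.50 | 195.00 | 11.67 | 153562.50 | 9187.50
hole | -804.25 | 96.00 | 38.00 | -77207.78 | -30561.41
Σ | 27106.70 |  |  | 2517465.24 | 2058502.11
x_c = 2517465.24 / 27106.70 = 92.87 mm
y_c = 2058502.11 / 27106.70 = 75.94 mm

x_c = 92.87 mm, y_c = 75.94 mm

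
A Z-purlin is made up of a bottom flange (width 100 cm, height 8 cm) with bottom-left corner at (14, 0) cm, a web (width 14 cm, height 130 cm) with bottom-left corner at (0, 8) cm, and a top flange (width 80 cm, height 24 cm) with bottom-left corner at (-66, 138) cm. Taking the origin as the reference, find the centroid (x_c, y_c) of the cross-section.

bottom flange: A = 100 × 8 = 800.00, centroid at (64.00, 4.00).
web: A = 14 × 130 = 1820.00, centroid at (7.00, 73.00).
top flange: A = 80 × 24 = 1920.00, centroid at (-26.00, 150.00).
ΣA = 4540.00 cm²
ΣAx_c = (800.00)(64.00) + (1820.00)(7.00) + (1920.00)(-26.00) = 14020.00 cm³
ΣAy_c = (800.00)(4.00) + (1820.00)(73.00) + (1920.00)(150.00) = 424060.00 cm³
x_c = 14020.00 / 4540.00 = 3.09 cm
y_c = 424060.00 / 4540.00 = 93.41 cm

x_c = 3.09 cm, y_c = 93.41 cm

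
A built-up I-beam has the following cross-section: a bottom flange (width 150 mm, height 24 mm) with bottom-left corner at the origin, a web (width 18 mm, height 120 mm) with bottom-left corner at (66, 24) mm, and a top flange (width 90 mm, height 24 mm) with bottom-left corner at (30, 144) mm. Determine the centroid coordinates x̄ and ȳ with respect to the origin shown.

bottom flange: A = 150 × 24 = 3600.00, centroid at (75.00, 12.00).
web: A = 18 × 120 = 2160.00, centroid at (75.00, 84.00).
top flange: A = 90 × 24 = 2160.00, centroid at (75.00, 156.00).
ΣA = 7920.00 mm²
ΣAx̄ = (3600.00)(75.00) + (2160.00)(75.00) + (2160.00)(75.00) = 594000.00 mm³
ΣAȳ = (3600.00)(12.00) + (2160.00)(84.00) + (2160.00)(156.00) = 561600.00 mm³
x̄ = 594000.00 / 7920.00 = 75.00 mm
ȳ = 561600.00 / 7920.00 = 70.91 mm

x̄ = 75.00 mm, ȳ = 70.91 mm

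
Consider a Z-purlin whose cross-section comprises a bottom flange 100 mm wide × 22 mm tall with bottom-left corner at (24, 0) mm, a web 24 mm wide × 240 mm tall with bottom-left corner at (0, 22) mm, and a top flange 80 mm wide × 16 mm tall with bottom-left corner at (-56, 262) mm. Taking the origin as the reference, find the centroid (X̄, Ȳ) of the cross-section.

bottom flange: A = 100 × 22 = 2200.00, centroid at (74.00, 11.00).
web: A = 24 × 240 = 5760.00, centroid at (12.00, 142.00).
top flange: A = 80 × 16 = 1280.00, centroid at (-16.00, 270.00).
ΣA = 9240.00 mm², ΣAX̄ = 211440.00 mm³, ΣAȲ = 1187720.00 mm³.
X̄ = 211440.00/9240.00 = 22.88 mm; Ȳ = 1187720.00/9240.00 = 128.54 mm.

X̄ = 22.88 mm, Ȳ = 128.54 mm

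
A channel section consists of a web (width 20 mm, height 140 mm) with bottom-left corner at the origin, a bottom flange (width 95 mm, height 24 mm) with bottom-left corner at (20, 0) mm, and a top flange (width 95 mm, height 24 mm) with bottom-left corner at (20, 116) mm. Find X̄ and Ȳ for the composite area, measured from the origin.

web: A = 20 × 140 = 2800.00, centroid at (10.00, 70.00).
bottom flange: A = 95 × 24 = 2280.00, centroid at (67.50, 12.00).
top flange: A = 95 × 24 = 2280.00, centroid at (67.50, 128.00).
ΣA = 7360.00 mm²
ΣAX̄ = (2800.00)(10.00) + (2280.00)(67.50) + (2280.00)(67.50) = 335800.00 mm³
ΣAȲ = (2800.00)(70.00) + (2280.00)(12.00) + (2280.00)(128.00) = 515200.00 mm³
X̄ = 335800.00 / 7360.00 = 45.62 mm
Ȳ = 515200.00 / 7360.00 = 70.00 mm

X̄ = 45.62 mm, Ȳ = 70.00 mm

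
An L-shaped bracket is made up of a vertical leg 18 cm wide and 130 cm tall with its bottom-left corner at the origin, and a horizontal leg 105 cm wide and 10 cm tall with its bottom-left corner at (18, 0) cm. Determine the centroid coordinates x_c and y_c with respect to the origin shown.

vertical leg: A = 18 × 130 = 2340.00, centroid at (9.00, 65.00).
horizontal leg: A = 105 × 10 = 1050.00, centroid at (70.50, 5.00).
ΣA = 3390.00 cm²
ΣAx_c = (2340.00)(9.00) + (1050.00)(70.50) = 95085.00 cm³
ΣAy_c = (2340.00)(65.00) + (1050.00)(5.00) = 157350.00 cm³
x_c = 95085.00 / 3390.00 = 28.05 cm
y_c = 157350.00 / 3390.00 = 46.42 cm

x_c = 28.05 cm, y_c = 46.42 cm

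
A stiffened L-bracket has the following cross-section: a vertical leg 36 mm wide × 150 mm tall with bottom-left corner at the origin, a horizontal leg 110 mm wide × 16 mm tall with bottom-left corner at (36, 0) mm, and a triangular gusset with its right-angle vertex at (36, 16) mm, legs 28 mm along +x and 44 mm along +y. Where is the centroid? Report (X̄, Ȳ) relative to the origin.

Part | A | x̄ᵢ | ȳᵢ | A·x̄ᵢ | A·ȳᵢ
vertical leg | 5400.00 | 18.00 | 75.00 | 97200.00 | 405000.00
horizontal leg | 1760.00 | 91.00 | 8.00 | 160160.00 | 14080.00
gusset | 616.00 | 45.33 | 30.67 | 27925.33 | 18890.67
Σ | 7776.00 |  |  | 285285.33 | 437970.67
X̄ = 285285.33 / 7776.00 = 36.69 mm
Ȳ = 437970.67 / 7776.00 = 56.32 mm

X̄ = 36.69 mm, Ȳ = 56.32 mm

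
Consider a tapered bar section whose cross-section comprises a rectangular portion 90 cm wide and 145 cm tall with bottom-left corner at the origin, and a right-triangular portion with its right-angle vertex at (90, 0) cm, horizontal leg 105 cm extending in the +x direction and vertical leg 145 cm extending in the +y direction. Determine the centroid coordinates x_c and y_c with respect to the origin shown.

x_c = 74.47 cm, y_c = 63.60 cm

rectangular portion: A = 90 × 145 = 13050.00, centroid at (45.00, 72.50).
triangular portion: A = ½·105·145 = 7612.50, centroid at (125.00, 48.33).
ΣA = 20662.50 cm²
ΣAx_c = (13050.00)(45.00) + (7612.50)(125.00) = 1538812.50 cm³
ΣAy_c = (13050.00)(72.50) + (7612.50)(48.33) = 1314062.50 cm³
x_c = 1538812.50 / 20662.50 = 74.47 cm
y_c = 1314062.50 / 20662.50 = 63.60 cm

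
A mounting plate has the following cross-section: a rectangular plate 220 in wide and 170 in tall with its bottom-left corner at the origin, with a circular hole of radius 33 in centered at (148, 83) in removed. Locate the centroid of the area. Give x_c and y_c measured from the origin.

plate: A = 220 × 170 = 37400.00, centroid at (110.00, 85.00).
hole: A = −π·33² = -3421.19, centroid at (148.00, 83.00).
ΣA = 33978.81 in²
ΣAx_c = (37400.00)(110.00) + (-3421.19)(148.00) = 3607663.23 in³
ΣAy_c = (37400.00)(85.00) + (-3421.19)(83.00) = 2895040.86 in³
x_c = 3607663.23 / 33978.81 = 106.17 in
y_c = 2895040.86 / 33978.81 = 85.20 in

x_c = 106.17 in, y_c = 85.20 in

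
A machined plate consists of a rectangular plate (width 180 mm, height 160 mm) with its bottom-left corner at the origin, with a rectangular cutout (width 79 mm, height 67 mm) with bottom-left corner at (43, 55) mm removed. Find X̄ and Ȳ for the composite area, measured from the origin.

X̄ = 91.69 mm, Ȳ = 78.09 mm

plate: A = 180 × 160 = 28800.00, centroid at (90.00, 80.00).
hole: A = −(79 × 67) = -5293.00, centroid at (82.50, 88.50).
ΣA = 23507.00 mm², ΣAX̄ = 2155327.50 mm³, ΣAȲ = 1835569.50 mm³.
X̄ = 2155327.50/23507.00 = 91.69 mm; Ȳ = 1835569.50/23507.00 = 78.09 mm.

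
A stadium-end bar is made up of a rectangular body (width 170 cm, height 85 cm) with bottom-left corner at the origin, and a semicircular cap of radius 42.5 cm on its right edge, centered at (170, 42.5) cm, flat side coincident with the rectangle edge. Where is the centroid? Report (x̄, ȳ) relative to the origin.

Part | A | x̄ᵢ | ȳᵢ | A·x̄ᵢ | A·ȳᵢ
rectangular body | 14450.00 | 85.00 | 42.50 | 1228250.00 | 614125.00
semicircular end | 2837.25 | 188.04 | 42.50 | 533509.73 | 120583.16
Σ | 17287.25 |  |  | 1761759.73 | 734708.16
x̄ = 1761759.73 / 17287.25 = 101.91 cm
ȳ = 734708.16 / 17287.25 = 42.50 cm

x̄ = 101.91 cm, ȳ = 42.50 cm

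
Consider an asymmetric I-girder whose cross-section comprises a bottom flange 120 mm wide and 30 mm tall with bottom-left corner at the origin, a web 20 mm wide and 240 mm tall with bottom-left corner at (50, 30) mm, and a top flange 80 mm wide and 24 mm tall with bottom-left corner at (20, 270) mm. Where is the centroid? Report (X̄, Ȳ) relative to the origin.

Part | A | x̄ᵢ | ȳᵢ | A·x̄ᵢ | A·ȳᵢ
bottom flange | 3600.00 | 60.00 | 15.00 | 216000.00 | 54000.00
web | 4800.00 | 60.00 | 150.00 | 288000.00 | 720000.00
top flange | 1920.00 | 60.00 | 282.00 | 115200.00 | 541440.00
Σ | 10320.00 |  |  | 619200.00 | 1315440.00
X̄ = 619200.00 / 10320.00 = 60.00 mm
Ȳ = 1315440.00 / 10320.00 = 127.47 mm

X̄ = 60.00 mm, Ȳ = 127.47 mm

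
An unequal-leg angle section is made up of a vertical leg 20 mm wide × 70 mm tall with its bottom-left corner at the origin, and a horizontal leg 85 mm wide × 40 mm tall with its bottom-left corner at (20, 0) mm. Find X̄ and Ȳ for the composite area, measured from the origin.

X̄ = 47.19 mm, Ȳ = 24.38 mm

vertical leg: A = 20 × 70 = 1400.00, centroid at (10.00, 35.00).
horizontal leg: A = 85 × 40 = 3400.00, centroid at (62.50, 20.00).
ΣA = 4800.00 mm², ΣAX̄ = 226500.00 mm³, ΣAȲ = 117000.00 mm³.
X̄ = 226500.00/4800.00 = 47.19 mm; Ȳ = 117000.00/4800.00 = 24.38 mm.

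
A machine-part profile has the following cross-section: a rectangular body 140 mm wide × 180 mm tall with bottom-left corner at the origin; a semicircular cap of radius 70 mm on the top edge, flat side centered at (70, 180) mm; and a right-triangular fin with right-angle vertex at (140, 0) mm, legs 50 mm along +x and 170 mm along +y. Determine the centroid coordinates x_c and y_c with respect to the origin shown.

x_c = 79.92 mm, y_c = 110.99 mm

rectangular body: A = 140 × 180 = 25200.00, centroid at (70.00, 90.00).
semicircular top: A = ½π·70² = 7696.90, centroid at (70.00, 209.71).
triangular fin: A = ½·50·170 = 4250.00, centroid at (156.67, 56.67).
ΣA = 37146.90 mm², ΣAx_c = 2968616.47 mm³, ΣAy_c = 4122942.36 mm³.
x_c = 2968616.47/37146.90 = 79.92 mm; y_c = 4122942.36/37146.90 = 110.99 mm.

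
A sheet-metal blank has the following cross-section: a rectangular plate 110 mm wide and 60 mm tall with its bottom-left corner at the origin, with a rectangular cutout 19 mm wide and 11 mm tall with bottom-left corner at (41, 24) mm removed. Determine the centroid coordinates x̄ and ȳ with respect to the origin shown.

Part | A | x̄ᵢ | ȳᵢ | A·x̄ᵢ | A·ȳᵢ
plate | 6600.00 | 55.00 | 30.00 | 363000.00 | 198000.00
hole | -209.00 | 50.50 | 29.50 | -10554.50 | -6165.50
Σ | 6391.00 |  |  | 352445.50 | 191834.50
x̄ = 352445.50 / 6391.00 = 55.15 mm
ȳ = 191834.50 / 6391.00 = 30.02 mm

x̄ = 55.15 mm, ȳ = 30.02 mm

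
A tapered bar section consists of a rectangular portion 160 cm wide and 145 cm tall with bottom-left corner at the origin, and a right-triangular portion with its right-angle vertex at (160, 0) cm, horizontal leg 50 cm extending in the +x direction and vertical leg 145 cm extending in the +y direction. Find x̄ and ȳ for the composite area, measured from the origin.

x̄ = 93.06 cm, ȳ = 69.23 cm

rectangular portion: A = 160 × 145 = 23200.00, centroid at (80.00, 72.50).
triangular portion: A = ½·50·145 = 3625.00, centroid at (176.67, 48.33).
ΣA = 26825.00 cm², ΣAx̄ = 2496416.67 cm³, ΣAȳ = 1857208.33 cm³.
x̄ = 2496416.67/26825.00 = 93.06 cm; ȳ = 1857208.33/26825.00 = 69.23 cm.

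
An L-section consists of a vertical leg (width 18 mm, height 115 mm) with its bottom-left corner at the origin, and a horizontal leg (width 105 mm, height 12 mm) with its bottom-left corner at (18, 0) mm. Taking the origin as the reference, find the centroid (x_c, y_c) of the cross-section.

vertical leg: A = 18 × 115 = 2070.00, centroid at (9.00, 57.50).
horizontal leg: A = 105 × 12 = 1260.00, centroid at (70.50, 6.00).
ΣA = 3330.00 mm²
ΣAx_c = (2070.00)(9.00) + (1260.00)(70.50) = 107460.00 mm³
ΣAy_c = (2070.00)(57.50) + (1260.00)(6.00) = 126585.00 mm³
x_c = 107460.00 / 3330.00 = 32.27 mm
y_c = 126585.00 / 3330.00 = 38.01 mm

x_c = 32.27 mm, y_c = 38.01 mm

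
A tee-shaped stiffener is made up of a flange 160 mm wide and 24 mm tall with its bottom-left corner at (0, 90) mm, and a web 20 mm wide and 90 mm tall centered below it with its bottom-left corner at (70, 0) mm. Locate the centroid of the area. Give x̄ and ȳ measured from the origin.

x̄ = 80.00 mm, ȳ = 83.81 mm

Part | A | x̄ᵢ | ȳᵢ | A·x̄ᵢ | A·ȳᵢ
web | 1800.00 | 80.00 | 45.00 | 144000.00 | 81000.00
flange | 3840.00 | 80.00 | 102.00 | 307200.00 | 391680.00
Σ | 5640.00 |  |  | 451200.00 | 472680.00
x̄ = 451200.00 / 5640.00 = 80.00 mm
ȳ = 472680.00 / 5640.00 = 83.81 mm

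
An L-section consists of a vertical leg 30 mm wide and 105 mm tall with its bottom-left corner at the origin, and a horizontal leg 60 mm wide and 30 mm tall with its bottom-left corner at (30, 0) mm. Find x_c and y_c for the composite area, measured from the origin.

vertical leg: A = 30 × 105 = 3150.00, centroid at (15.00, 52.50).
horizontal leg: A = 60 × 30 = 1800.00, centroid at (60.00, 15.00).
ΣA = 4950.00 mm², ΣAx_c = 155250.00 mm³, ΣAy_c = 192375.00 mm³.
x_c = 155250.00/4950.00 = 31.36 mm; y_c = 192375.00/4950.00 = 38.86 mm.

x_c = 31.36 mm, y_c = 38.86 mm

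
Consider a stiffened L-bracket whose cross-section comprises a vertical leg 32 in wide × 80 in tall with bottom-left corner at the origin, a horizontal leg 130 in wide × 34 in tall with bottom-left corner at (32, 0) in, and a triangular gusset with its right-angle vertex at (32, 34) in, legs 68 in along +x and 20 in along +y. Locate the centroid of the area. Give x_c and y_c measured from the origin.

vertical leg: A = 32 × 80 = 2560.00, centroid at (16.00, 40.00).
horizontal leg: A = 130 × 34 = 4420.00, centroid at (97.00, 17.00).
gusset: A = ½·68·20 = 680.00, centroid at (54.67, 40.67).
ΣA = 7660.00 in²
ΣAx_c = (2560.00)(16.00) + (4420.00)(97.00) + (680.00)(54.67) = 506873.33 in³
ΣAy_c = (2560.00)(40.00) + (4420.00)(17.00) + (680.00)(40.67) = 205193.33 in³
x_c = 506873.33 / 7660.00 = 66.17 in
y_c = 205193.33 / 7660.00 = 26.79 in

x_c = 66.17 in, y_c = 26.79 in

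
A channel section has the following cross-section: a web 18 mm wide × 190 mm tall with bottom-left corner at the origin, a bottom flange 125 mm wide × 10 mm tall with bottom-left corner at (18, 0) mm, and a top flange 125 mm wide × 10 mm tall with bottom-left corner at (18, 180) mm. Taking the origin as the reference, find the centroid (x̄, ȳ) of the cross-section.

web: A = 18 × 190 = 3420.00, centroid at (9.00, 95.00).
bottom flange: A = 125 × 10 = 1250.00, centroid at (80.50, 5.00).
top flange: A = 125 × 10 = 1250.00, centroid at (80.50, 185.00).
ΣA = 5920.00 mm², ΣAx̄ = 232030.00 mm³, ΣAȳ = 562400.00 mm³.
x̄ = 232030.00/5920.00 = 39.19 mm; ȳ = 562400.00/5920.00 = 95.00 mm.

x̄ = 39.19 mm, ȳ = 95.00 mm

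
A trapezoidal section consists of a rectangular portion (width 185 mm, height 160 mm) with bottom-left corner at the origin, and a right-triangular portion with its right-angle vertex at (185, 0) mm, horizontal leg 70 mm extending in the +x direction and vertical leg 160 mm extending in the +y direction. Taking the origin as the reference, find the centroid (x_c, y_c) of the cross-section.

rectangular portion: A = 185 × 160 = 29600.00, centroid at (92.50, 80.00).
triangular portion: A = ½·70·160 = 5600.00, centroid at (208.33, 53.33).
ΣA = 35200.00 mm², ΣAx_c = 3904666.67 mm³, ΣAy_c = 2666666.67 mm³.
x_c = 3904666.67/35200.00 = 110.93 mm; y_c = 2666666.67/35200.00 = 75.76 mm.

x_c = 110.93 mm, y_c = 75.76 mm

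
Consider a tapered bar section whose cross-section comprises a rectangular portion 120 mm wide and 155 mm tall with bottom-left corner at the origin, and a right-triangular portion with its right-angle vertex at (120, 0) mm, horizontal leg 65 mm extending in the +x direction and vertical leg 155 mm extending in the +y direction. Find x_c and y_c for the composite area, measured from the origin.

x_c = 77.40 mm, y_c = 71.99 mm

rectangular portion: A = 120 × 155 = 18600.00, centroid at (60.00, 77.50).
triangular portion: A = ½·65·155 = 5037.50, centroid at (141.67, 51.67).
ΣA = 23637.50 mm², ΣAx_c = 1829645.83 mm³, ΣAy_c = 1701770.83 mm³.
x_c = 1829645.83/23637.50 = 77.40 mm; y_c = 1701770.83/23637.50 = 71.99 mm.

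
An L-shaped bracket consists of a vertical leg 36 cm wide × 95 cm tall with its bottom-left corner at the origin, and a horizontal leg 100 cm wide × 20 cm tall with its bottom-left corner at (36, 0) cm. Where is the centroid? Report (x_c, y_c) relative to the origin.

Part | A | x̄ᵢ | ȳᵢ | A·x̄ᵢ | A·ȳᵢ
vertical leg | 3420.00 | 18.00 | 47.50 | 61560.00 | 162450.00
horizontal leg | 2000.00 | 86.00 | 10.00 | 172000.00 | 20000.00
Σ | 5420.00 |  |  | 233560.00 | 182450.00
x_c = 233560.00 / 5420.00 = 43.09 cm
y_c = 182450.00 / 5420.00 = 33.66 cm

x_c = 43.09 cm, y_c = 33.66 cm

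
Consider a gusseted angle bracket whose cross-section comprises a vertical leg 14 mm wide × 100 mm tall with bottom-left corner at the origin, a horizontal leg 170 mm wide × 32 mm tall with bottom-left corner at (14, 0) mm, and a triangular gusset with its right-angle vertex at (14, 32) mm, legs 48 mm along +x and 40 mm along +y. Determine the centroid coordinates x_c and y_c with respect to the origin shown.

vertical leg: A = 14 × 100 = 1400.00, centroid at (7.00, 50.00).
horizontal leg: A = 170 × 32 = 5440.00, centroid at (99.00, 16.00).
gusset: A = ½·48·40 = 960.00, centroid at (30.00, 45.33).
ΣA = 7800.00 mm², ΣAx_c = 577160.00 mm³, ΣAy_c = 200560.00 mm³.
x_c = 577160.00/7800.00 = 73.99 mm; y_c = 200560.00/7800.00 = 25.71 mm.

x_c = 73.99 mm, y_c = 25.71 mm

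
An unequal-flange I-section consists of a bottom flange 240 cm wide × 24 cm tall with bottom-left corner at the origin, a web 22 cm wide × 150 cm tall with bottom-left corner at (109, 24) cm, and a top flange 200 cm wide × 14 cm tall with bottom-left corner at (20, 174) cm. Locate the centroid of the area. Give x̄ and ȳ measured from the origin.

x̄ = 120.00 cm, ȳ = 76.11 cm

Part | A | x̄ᵢ | ȳᵢ | A·x̄ᵢ | A·ȳᵢ
bottom flange | 5760.00 | 120.00 | 12.00 | 691200.00 | 69120.00
web | 3300.00 | 120.00 | 99.00 | 396000.00 | 326700.00
top flange | 2800.00 | 120.00 | 181.00 | 336000.00 | 506800.00
Σ | 11860.00 |  |  | 1423200.00 | 902620.00
x̄ = 1423200.00 / 11860.00 = 120.00 cm
ȳ = 902620.00 / 11860.00 = 76.11 cm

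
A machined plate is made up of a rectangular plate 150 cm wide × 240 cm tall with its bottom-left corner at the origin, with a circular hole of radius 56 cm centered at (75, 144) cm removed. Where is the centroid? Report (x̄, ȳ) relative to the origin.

x̄ = 75.00 cm, ȳ = 110.96 cm

plate: A = 150 × 240 = 36000.00, centroid at (75.00, 120.00).
hole: A = −π·56² = -9852.03, centroid at (75.00, 144.00).
ΣA = 26147.97 cm²
ΣAx̄ = (36000.00)(75.00) + (-9852.03)(75.00) = 1961097.41 cm³
ΣAȳ = (36000.00)(120.00) + (-9852.03)(144.00) = 2901307.02 cm³
x̄ = 1961097.41 / 26147.97 = 75.00 cm
ȳ = 2901307.02 / 26147.97 = 110.96 cm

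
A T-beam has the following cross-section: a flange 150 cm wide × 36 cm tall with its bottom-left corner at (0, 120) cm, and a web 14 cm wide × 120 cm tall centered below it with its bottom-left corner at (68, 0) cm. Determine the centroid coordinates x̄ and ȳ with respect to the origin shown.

Part | A | x̄ᵢ | ȳᵢ | A·x̄ᵢ | A·ȳᵢ
web | 1680.00 | 75.00 | 60.00 | 126000.00 | 100800.00
flange | 5400.00 | 75.00 | 138.00 | 405000.00 | 745200.00
Σ | 7080.00 |  |  | 531000.00 | 846000.00
x̄ = 531000.00 / 7080.00 = 75.00 cm
ȳ = 846000.00 / 7080.00 = 119.49 cm

x̄ = 75.00 cm, ȳ = 119.49 cm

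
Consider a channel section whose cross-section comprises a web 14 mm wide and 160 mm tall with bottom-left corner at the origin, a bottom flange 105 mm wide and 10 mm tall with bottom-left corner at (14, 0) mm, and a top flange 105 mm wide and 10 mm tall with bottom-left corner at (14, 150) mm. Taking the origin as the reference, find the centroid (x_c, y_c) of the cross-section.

x_c = 35.79 mm, y_c = 80.00 mm

web: A = 14 × 160 = 2240.00, centroid at (7.00, 80.00).
bottom flange: A = 105 × 10 = 1050.00, centroid at (66.50, 5.00).
top flange: A = 105 × 10 = 1050.00, centroid at (66.50, 155.00).
ΣA = 4340.00 mm², ΣAx_c = 155330.00 mm³, ΣAy_c = 347200.00 mm³.
x_c = 155330.00/4340.00 = 35.79 mm; y_c = 347200.00/4340.00 = 80.00 mm.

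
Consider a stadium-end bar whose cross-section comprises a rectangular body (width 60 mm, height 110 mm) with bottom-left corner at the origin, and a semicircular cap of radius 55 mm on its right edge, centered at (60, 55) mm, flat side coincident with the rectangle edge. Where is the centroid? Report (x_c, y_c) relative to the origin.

x_c = 52.33 mm, y_c = 55.00 mm

Part | A | x̄ᵢ | ȳᵢ | A·x̄ᵢ | A·ȳᵢ
rectangular body | 6600.00 | 30.00 | 55.00 | 198000.00 | 363000.00
semicircular end | 4751.66 | 83.34 | 55.00 | 396016.20 | 261341.24
Σ | 11351.66 |  |  | 594016.20 | 624341.24
x_c = 594016.20 / 11351.66 = 52.33 mm
y_c = 624341.24 / 11351.66 = 55.00 mm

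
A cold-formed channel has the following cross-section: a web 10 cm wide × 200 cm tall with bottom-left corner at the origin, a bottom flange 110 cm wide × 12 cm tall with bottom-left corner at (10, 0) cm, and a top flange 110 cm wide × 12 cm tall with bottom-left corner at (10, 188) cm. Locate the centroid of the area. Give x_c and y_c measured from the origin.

web: A = 10 × 200 = 2000.00, centroid at (5.00, 100.00).
bottom flange: A = 110 × 12 = 1320.00, centroid at (65.00, 6.00).
top flange: A = 110 × 12 = 1320.00, centroid at (65.00, 194.00).
ΣA = 4640.00 cm²
ΣAx_c = (2000.00)(5.00) + (1320.00)(65.00) + (1320.00)(65.00) = 181600.00 cm³
ΣAy_c = (2000.00)(100.00) + (1320.00)(6.00) + (1320.00)(194.00) = 464000.00 cm³
x_c = 181600.00 / 4640.00 = 39.14 cm
y_c = 464000.00 / 4640.00 = 100.00 cm

x_c = 39.14 cm, y_c = 100.00 cm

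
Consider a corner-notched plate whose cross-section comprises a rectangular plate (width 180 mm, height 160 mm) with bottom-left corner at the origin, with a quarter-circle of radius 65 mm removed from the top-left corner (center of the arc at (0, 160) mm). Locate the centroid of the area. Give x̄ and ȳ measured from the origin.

x̄ = 98.13 mm, ȳ = 73.17 mm

Part | A | x̄ᵢ | ȳᵢ | A·x̄ᵢ | A·ȳᵢ
plate | 28800.00 | 90.00 | 80.00 | 2592000.00 | 2304000.00
removed quarter-circle | -3318.31 | 27.59 | 132.41 | -91541.67 | -439387.49
Σ | 25481.69 |  |  | 2500458.33 | 1864612.51
x̄ = 2500458.33 / 25481.69 = 98.13 mm
ȳ = 1864612.51 / 25481.69 = 73.17 mm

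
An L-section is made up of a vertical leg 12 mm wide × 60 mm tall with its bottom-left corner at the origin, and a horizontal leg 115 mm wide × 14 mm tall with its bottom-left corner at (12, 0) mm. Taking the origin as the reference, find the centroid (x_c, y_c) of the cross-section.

vertical leg: A = 12 × 60 = 720.00, centroid at (6.00, 30.00).
horizontal leg: A = 115 × 14 = 1610.00, centroid at (69.50, 7.00).
ΣA = 2330.00 mm²
ΣAx_c = (720.00)(6.00) + (1610.00)(69.50) = 116215.00 mm³
ΣAy_c = (720.00)(30.00) + (1610.00)(7.00) = 32870.00 mm³
x_c = 116215.00 / 2330.00 = 49.88 mm
y_c = 32870.00 / 2330.00 = 14.11 mm

x_c = 49.88 mm, y_c = 14.11 mm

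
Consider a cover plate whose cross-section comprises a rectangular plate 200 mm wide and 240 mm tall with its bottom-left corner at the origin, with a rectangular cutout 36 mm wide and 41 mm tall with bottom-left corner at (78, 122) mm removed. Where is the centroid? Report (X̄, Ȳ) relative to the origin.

X̄ = 100.13 mm, Ȳ = 119.29 mm

plate: A = 200 × 240 = 48000.00, centroid at (100.00, 120.00).
hole: A = −(36 × 41) = -1476.00, centroid at (96.00, 142.50).
ΣA = 46524.00 mm²
ΣAX̄ = (48000.00)(100.00) + (-1476.00)(96.00) = 4658304.00 mm³
ΣAȲ = (48000.00)(120.00) + (-1476.00)(142.50) = 5549670.00 mm³
X̄ = 4658304.00 / 46524.00 = 100.13 mm
Ȳ = 5549670.00 / 46524.00 = 119.29 mm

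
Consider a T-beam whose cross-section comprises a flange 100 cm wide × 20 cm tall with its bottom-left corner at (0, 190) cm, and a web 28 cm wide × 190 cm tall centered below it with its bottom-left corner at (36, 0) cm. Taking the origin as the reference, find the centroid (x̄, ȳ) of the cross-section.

web: A = 28 × 190 = 5320.00, centroid at (50.00, 95.00).
flange: A = 100 × 20 = 2000.00, centroid at (50.00, 200.00).
ΣA = 7320.00 cm², ΣAx̄ = 366000.00 cm³, ΣAȳ = 905400.00 cm³.
x̄ = 366000.00/7320.00 = 50.00 cm; ȳ = 905400.00/7320.00 = 123.69 cm.

x̄ = 50.00 cm, ȳ = 123.69 cm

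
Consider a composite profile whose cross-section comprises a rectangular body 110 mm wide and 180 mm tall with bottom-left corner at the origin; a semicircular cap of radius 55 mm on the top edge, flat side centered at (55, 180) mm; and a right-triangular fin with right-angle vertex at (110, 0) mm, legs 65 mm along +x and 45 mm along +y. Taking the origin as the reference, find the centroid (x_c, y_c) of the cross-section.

x_c = 59.31 mm, y_c = 106.49 mm

Part | A | x̄ᵢ | ȳᵢ | A·x̄ᵢ | A·ȳᵢ
rectangular body | 19800.00 | 55.00 | 90.00 | 1089000.00 | 1782000.00
semicircular top | 4751.66 | 55.00 | 203.34 | 261341.24 | 966215.27
triangular fin | 1462.50 | 131.67 | 15.00 | 192562.50 | 21937.50
Σ | 26014.16 |  |  | 1542903.74 | 2770152.77
x_c = 1542903.74 / 26014.16 = 59.31 mm
y_c = 2770152.77 / 26014.16 = 106.49 mm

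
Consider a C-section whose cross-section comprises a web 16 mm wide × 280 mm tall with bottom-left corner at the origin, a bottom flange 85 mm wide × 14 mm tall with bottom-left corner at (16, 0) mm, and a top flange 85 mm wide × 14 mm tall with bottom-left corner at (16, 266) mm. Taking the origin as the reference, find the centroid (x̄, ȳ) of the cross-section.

web: A = 16 × 280 = 4480.00, centroid at (8.00, 140.00).
bottom flange: A = 85 × 14 = 1190.00, centroid at (58.50, 7.00).
top flange: A = 85 × 14 = 1190.00, centroid at (58.50, 273.00).
ΣA = 6860.00 mm², ΣAx̄ = 175070.00 mm³, ΣAȳ = 960400.00 mm³.
x̄ = 175070.00/6860.00 = 25.52 mm; ȳ = 960400.00/6860.00 = 140.00 mm.

x̄ = 25.52 mm, ȳ = 140.00 mm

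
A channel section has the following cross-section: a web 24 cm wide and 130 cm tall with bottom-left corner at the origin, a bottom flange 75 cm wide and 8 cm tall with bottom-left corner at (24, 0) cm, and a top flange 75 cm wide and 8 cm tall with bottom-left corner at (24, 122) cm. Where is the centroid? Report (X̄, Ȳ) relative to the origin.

X̄ = 25.75 cm, Ȳ = 65.00 cm

Part | A | x̄ᵢ | ȳᵢ | A·x̄ᵢ | A·ȳᵢ
web | 3120.00 | 12.00 | 65.00 | 37440.00 | 202800.00
bottom flange | 600.00 | 61.50 | 4.00 | 36900.00 | 2400.00
top flange | 600.00 | 61.50 | 126.00 | 36900.00 | 75600.00
Σ | 4320.00 |  |  | 111240.00 | 280800.00
X̄ = 111240.00 / 4320.00 = 25.75 cm
Ȳ = 280800.00 / 4320.00 = 65.00 cm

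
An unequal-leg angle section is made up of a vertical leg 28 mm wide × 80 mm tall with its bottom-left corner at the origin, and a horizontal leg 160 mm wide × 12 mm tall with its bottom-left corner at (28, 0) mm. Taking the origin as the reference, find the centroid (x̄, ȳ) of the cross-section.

vertical leg: A = 28 × 80 = 2240.00, centroid at (14.00, 40.00).
horizontal leg: A = 160 × 12 = 1920.00, centroid at (108.00, 6.00).
ΣA = 4160.00 mm², ΣAx̄ = 238720.00 mm³, ΣAȳ = 101120.00 mm³.
x̄ = 238720.00/4160.00 = 57.38 mm; ȳ = 101120.00/4160.00 = 24.31 mm.

x̄ = 57.38 mm, ȳ = 24.31 mm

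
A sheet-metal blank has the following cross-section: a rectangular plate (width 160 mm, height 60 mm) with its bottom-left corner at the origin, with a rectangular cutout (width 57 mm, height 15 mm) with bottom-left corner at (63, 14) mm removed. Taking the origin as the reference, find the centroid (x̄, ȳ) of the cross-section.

plate: A = 160 × 60 = 9600.00, centroid at (80.00, 30.00).
hole: A = −(57 × 15) = -855.00, centroid at (91.50, 21.50).
ΣA = 8745.00 mm², ΣAx̄ = 689767.50 mm³, ΣAȳ = 269617.50 mm³.
x̄ = 689767.50/8745.00 = 78.88 mm; ȳ = 269617.50/8745.00 = 30.83 mm.

x̄ = 78.88 mm, ȳ = 30.83 mm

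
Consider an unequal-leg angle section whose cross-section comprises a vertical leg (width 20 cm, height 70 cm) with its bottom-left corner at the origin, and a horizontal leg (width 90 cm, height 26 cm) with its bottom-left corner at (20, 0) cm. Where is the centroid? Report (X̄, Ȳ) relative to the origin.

X̄ = 44.41 cm, Ȳ = 21.24 cm

Part | A | x̄ᵢ | ȳᵢ | A·x̄ᵢ | A·ȳᵢ
vertical leg | 1400.00 | 10.00 | 35.00 | 14000.00 | 49000.00
horizontal leg | 2340.00 | 65.00 | 13.00 | 152100.00 | 30420.00
Σ | 3740.00 |  |  | 166100.00 | 79420.00
X̄ = 166100.00 / 3740.00 = 44.41 cm
Ȳ = 79420.00 / 3740.00 = 21.24 cm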